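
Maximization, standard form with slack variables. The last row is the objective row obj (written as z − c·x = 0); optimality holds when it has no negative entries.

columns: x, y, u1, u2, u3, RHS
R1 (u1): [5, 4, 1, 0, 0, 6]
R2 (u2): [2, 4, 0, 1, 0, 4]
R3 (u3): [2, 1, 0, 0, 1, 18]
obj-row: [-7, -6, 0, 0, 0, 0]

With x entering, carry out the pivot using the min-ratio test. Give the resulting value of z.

Ratio test on column x — row 1: 6/5 = 6/5; row 2: 4/2 = 2; row 3: 18/2 = 9. Minimum is 6/5 at row 1 (u1 leaves); pivot element 5.
Pivot on row 1; the obj-row RHS becomes 0 − (-7)·(6/5) = 42/5.

42/5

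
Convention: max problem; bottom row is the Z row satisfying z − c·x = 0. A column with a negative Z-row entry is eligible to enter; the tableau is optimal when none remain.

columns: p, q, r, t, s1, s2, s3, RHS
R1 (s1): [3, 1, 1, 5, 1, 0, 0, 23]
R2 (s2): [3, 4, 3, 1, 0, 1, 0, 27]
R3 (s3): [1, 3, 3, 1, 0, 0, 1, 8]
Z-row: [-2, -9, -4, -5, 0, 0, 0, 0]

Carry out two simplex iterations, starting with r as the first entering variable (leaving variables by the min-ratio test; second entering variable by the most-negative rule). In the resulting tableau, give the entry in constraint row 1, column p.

8/3

Ratio test on column r — row 1: 23/1 = 23; row 2: 27/3 = 9; row 3: 8/3 = 8/3. Minimum is 8/3 at row 3 (s3 leaves); pivot element 3.
Divide row 3 by 3; eliminate column r from the other rows.
Second iteration: most negative Z-row entry is -5 in column q, so q enters.
Ratio test on column q — row 1: entry 0 ≤ 0; row 2: 19/1 = 19; row 3: (8/3)/1 = 8/3. Minimum is 8/3 at row 3 (r leaves); pivot element 1.
Divide row 3 by 1; eliminate column q from the other rows.
After both pivots, the entry at constraint row 1, column p is 8/3.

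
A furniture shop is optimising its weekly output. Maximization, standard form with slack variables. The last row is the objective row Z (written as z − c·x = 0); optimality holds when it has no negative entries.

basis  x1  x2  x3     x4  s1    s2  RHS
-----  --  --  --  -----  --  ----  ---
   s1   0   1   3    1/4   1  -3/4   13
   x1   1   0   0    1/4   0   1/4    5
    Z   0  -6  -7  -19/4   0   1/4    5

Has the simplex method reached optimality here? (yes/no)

no

The Z-row has a negative entry -7 in column x3, so it is not optimal.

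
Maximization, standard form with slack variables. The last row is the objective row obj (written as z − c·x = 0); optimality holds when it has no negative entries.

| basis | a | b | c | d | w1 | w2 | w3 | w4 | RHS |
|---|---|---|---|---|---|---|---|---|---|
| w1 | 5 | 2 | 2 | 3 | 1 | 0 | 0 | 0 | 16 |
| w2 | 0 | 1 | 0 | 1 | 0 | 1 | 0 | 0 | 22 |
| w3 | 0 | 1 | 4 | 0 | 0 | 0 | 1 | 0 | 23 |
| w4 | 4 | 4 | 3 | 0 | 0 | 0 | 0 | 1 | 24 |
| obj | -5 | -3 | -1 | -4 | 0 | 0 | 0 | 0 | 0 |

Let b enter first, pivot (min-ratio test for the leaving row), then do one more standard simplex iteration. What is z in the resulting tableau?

70/3

Ratio test on column b — row 1: 16/2 = 8; row 2: 22/1 = 22; row 3: 23/1 = 23; row 4: 24/4 = 6. Minimum is 6 at row 4 (w4 leaves); pivot element 4.
Pivot on row 4; the obj-row RHS becomes 0 − (-3)·6 = 18.
Next entering variable (most negative obj-row entry -4): d.
Ratio test on column d — row 1: 4/3 = 4/3; row 2: 16/1 = 16; row 3: entry 0 ≤ 0; row 4: entry 0 ≤ 0. Minimum is 4/3 at row 1 (w1 leaves); pivot element 3.
After the second pivot the obj-row RHS is 18 − (-4)·(4/3) = 70/3.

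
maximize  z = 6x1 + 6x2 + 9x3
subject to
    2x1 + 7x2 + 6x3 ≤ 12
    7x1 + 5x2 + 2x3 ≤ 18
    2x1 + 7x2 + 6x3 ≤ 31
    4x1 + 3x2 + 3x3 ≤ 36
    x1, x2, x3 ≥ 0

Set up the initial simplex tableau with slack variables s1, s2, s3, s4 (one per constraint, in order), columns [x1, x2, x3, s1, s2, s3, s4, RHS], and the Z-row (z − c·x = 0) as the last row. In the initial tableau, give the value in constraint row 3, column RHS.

31

The RHS of constraint 3 is b_3 = 31.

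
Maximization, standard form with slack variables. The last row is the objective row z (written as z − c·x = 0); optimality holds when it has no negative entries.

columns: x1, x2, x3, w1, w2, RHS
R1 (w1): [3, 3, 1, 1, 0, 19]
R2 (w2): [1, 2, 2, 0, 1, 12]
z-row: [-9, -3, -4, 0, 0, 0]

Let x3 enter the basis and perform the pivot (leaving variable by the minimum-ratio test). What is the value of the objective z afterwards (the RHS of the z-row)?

24

Ratio test on column x3 — row 1: 19/1 = 19; row 2: 12/2 = 6. Minimum is 6 at row 2 (w2 leaves); pivot element 2.
Pivot on row 2; the z-row RHS becomes 0 − (-4)·6 = 24.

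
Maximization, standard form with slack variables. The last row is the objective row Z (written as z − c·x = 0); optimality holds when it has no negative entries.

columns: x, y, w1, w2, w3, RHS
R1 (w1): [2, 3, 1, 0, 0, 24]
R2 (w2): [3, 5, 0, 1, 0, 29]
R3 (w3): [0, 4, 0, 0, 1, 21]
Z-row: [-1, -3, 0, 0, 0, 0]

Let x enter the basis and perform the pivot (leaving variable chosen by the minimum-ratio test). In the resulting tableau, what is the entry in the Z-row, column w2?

Ratio test on column x — row 1: 24/2 = 12; row 2: 29/3 = 29/3; row 3: entry 0 ≤ 0. Minimum is 29/3 at row 2 (w2 leaves); pivot element 3.
Divide row 2 by 3; eliminate column x from the other rows.
Z-row update in column w2: 0 − (-1)·(1/3) = 1/3.

1/3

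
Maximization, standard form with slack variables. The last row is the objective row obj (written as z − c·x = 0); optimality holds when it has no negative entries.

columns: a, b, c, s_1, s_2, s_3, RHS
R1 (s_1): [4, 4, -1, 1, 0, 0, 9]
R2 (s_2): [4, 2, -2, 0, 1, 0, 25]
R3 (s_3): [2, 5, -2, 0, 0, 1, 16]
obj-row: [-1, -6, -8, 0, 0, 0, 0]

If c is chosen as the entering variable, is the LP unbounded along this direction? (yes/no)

yes

Every constraint-row entry in column c is ≤ 0, so increasing c is unbounded.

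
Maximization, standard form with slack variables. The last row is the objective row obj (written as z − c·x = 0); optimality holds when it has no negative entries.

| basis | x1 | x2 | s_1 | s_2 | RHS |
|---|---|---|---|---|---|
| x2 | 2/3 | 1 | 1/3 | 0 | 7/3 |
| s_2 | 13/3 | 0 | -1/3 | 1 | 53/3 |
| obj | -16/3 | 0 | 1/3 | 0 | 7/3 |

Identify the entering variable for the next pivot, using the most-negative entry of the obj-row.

Negative obj-row entries: x1: -16/3.
The most negative is -16/3 in column x1, so x1 enters.

x1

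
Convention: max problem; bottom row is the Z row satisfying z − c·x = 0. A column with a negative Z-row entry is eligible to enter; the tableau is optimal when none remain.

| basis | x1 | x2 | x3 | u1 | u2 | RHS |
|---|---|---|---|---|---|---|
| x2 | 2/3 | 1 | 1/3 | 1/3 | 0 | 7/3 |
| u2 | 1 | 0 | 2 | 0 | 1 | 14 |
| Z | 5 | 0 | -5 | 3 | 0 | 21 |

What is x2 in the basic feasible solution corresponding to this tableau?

x2 is basic (row 1); its value is the RHS of that row, 7/3.

7/3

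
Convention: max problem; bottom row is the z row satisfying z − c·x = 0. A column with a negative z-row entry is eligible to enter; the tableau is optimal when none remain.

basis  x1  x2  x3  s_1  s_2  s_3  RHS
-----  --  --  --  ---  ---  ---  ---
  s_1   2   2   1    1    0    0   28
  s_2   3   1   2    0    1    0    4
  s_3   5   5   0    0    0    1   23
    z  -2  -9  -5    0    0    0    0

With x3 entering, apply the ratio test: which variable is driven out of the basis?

s_2

Column x3 entries and ratios — s_1: 28/1 = 28; s_2: 4/2 = 2; s_3: 0 ≤ 0, skip.
Smallest ratio is 2 in the row of s_2, so s_2 leaves.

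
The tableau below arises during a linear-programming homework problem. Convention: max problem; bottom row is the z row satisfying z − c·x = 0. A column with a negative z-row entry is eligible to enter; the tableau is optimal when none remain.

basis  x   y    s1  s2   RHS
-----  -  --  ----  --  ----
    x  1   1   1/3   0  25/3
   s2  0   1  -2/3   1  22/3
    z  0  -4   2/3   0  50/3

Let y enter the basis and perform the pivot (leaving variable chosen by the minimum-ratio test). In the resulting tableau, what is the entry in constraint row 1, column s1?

Ratio test on column y — row 1: (25/3)/1 = 25/3; row 2: (22/3)/1 = 22/3. Minimum is 22/3 at row 2 (s2 leaves); pivot element 1.
Divide row 2 by 1; eliminate column y from the other rows.
Row 1 update in column s1: 1/3 − 1·(-2/3) = 1.

1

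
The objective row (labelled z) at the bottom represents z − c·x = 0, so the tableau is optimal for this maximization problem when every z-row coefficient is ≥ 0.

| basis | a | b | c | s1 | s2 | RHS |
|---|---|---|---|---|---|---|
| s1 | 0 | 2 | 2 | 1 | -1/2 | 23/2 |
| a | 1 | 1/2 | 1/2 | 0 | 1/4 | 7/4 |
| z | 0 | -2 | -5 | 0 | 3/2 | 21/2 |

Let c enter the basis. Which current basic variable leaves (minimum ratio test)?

Column c entries and ratios — s1: (23/2)/2 = 23/4; a: (7/4)/(1/2) = 7/2.
Smallest ratio is 7/2 in the row of a, so a leaves.

a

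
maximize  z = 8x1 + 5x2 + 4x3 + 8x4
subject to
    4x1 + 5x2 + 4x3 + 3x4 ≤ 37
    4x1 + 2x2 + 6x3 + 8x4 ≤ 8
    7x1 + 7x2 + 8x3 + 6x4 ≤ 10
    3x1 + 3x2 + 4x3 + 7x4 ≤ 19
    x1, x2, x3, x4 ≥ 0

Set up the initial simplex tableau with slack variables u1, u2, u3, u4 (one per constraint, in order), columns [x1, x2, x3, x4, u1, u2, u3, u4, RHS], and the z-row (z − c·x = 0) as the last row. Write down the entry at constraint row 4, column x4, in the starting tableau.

7

Constraint 4 has coefficient 7 on x4.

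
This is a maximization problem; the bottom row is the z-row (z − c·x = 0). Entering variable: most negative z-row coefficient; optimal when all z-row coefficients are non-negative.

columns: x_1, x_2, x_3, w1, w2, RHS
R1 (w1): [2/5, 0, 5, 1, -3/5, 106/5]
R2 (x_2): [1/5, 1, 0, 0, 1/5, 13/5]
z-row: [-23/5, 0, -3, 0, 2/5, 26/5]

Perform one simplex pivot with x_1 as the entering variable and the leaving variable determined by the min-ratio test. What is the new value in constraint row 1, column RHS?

Ratio test on column x_1 — row 1: (106/5)/(2/5) = 53; row 2: (13/5)/(1/5) = 13. Minimum is 13 at row 2 (x_2 leaves); pivot element 1/5.
Divide row 2 by 1/5; eliminate column x_1 from the other rows.
Row 1 update in column RHS: 106/5 − (2/5)·13 = 16.

16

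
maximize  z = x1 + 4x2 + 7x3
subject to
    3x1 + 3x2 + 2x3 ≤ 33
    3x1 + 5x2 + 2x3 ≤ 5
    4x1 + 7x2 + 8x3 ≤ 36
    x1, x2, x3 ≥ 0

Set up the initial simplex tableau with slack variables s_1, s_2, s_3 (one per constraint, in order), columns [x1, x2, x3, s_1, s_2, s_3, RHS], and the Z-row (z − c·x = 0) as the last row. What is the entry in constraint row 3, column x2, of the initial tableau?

7

Constraint 3 has coefficient 7 on x2.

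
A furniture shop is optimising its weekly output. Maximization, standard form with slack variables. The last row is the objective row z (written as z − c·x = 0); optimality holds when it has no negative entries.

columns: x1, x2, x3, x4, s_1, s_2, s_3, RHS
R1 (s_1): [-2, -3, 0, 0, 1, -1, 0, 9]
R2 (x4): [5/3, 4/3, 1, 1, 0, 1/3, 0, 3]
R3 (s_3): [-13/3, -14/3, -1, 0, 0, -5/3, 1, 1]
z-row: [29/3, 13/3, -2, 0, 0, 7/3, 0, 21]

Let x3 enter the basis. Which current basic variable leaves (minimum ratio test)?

Column x3 entries and ratios — s_1: 0 ≤ 0, skip; x4: 3/1 = 3; s_3: -1 ≤ 0, skip.
Smallest ratio is 3 in the row of x4, so x4 leaves.

x4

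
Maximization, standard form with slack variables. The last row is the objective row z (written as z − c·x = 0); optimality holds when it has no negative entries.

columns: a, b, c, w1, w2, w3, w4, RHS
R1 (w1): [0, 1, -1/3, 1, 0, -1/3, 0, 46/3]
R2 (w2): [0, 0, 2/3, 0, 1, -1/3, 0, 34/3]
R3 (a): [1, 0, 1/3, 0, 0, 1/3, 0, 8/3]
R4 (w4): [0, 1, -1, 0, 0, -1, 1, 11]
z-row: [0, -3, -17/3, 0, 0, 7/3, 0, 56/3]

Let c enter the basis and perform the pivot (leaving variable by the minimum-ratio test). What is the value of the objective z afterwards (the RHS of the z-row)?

Ratio test on column c — row 1: entry -1/3 ≤ 0; row 2: (34/3)/(2/3) = 17; row 3: (8/3)/(1/3) = 8; row 4: entry -1 ≤ 0. Minimum is 8 at row 3 (a leaves); pivot element 1/3.
Pivot on row 3; the z-row RHS becomes 56/3 − (-17/3)·8 = 64.

64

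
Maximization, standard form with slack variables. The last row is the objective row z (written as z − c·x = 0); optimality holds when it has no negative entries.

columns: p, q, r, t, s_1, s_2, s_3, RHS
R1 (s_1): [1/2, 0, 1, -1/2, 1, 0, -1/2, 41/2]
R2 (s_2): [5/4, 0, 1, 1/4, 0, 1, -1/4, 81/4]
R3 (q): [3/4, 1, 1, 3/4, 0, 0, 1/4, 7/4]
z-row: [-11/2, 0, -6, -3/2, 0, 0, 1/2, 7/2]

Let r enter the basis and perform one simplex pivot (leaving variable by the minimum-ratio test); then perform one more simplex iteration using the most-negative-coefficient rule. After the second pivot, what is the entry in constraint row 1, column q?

Ratio test on column r — row 1: (41/2)/1 = 41/2; row 2: (81/4)/1 = 81/4; row 3: (7/4)/1 = 7/4. Minimum is 7/4 at row 3 (q leaves); pivot element 1.
Divide row 3 by 1; eliminate column r from the other rows.
Second iteration: most negative z-row entry is -1 in column p, so p enters.
Ratio test on column p — row 1: entry -1/4 ≤ 0; row 2: (37/2)/(1/2) = 37; row 3: (7/4)/(3/4) = 7/3. Minimum is 7/3 at row 3 (r leaves); pivot element 3/4.
Divide row 3 by 3/4; eliminate column p from the other rows.
After both pivots, the entry at constraint row 1, column q is -2/3.

-2/3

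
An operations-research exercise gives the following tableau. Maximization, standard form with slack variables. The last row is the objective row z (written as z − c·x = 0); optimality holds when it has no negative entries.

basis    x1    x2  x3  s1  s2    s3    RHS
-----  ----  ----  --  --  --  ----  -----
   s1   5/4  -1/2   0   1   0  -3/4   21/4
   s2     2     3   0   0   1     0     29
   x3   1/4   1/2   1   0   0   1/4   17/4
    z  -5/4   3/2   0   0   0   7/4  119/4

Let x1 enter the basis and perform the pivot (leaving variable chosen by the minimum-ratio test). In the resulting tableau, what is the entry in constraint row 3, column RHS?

Ratio test on column x1 — row 1: (21/4)/(5/4) = 21/5; row 2: 29/2 = 29/2; row 3: (17/4)/(1/4) = 17. Minimum is 21/5 at row 1 (s1 leaves); pivot element 5/4.
Divide row 1 by 5/4; eliminate column x1 from the other rows.
Row 3 update in column RHS: 17/4 − (1/4)·(21/5) = 16/5.

16/5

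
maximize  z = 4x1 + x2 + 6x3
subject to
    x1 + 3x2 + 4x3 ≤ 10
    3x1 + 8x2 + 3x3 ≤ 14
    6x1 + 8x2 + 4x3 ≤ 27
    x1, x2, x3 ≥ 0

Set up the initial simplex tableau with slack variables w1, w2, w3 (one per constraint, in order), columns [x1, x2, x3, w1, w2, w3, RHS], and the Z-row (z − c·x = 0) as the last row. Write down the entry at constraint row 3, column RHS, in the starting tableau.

The RHS of constraint 3 is b_3 = 27.

27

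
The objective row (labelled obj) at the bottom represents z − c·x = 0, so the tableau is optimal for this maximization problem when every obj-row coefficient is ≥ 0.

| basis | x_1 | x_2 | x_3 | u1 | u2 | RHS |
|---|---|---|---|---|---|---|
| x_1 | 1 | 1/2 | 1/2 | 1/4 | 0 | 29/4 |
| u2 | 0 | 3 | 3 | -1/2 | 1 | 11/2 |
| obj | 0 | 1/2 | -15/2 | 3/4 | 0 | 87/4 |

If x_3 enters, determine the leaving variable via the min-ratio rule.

u2

Column x_3 entries and ratios — x_1: (29/4)/(1/2) = 29/2; u2: (11/2)/3 = 11/6.
Smallest ratio is 11/6 in the row of u2, so u2 leaves.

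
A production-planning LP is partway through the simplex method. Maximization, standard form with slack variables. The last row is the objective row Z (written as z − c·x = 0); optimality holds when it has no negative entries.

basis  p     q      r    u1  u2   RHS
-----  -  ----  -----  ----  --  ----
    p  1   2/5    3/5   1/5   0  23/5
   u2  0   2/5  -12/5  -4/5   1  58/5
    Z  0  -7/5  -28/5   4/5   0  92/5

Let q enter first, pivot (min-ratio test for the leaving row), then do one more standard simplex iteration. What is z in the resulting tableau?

Ratio test on column q — row 1: (23/5)/(2/5) = 23/2; row 2: (58/5)/(2/5) = 29. Minimum is 23/2 at row 1 (p leaves); pivot element 2/5.
Pivot on row 1; the Z-row RHS becomes 92/5 − (-7/5)·(23/2) = 69/2.
Next entering variable (most negative Z-row entry -7/2): r.
Ratio test on column r — row 1: (23/2)/(3/2) = 23/3; row 2: entry -3 ≤ 0. Minimum is 23/3 at row 1 (q leaves); pivot element 3/2.
After the second pivot the Z-row RHS is 69/2 − (-7/2)·(23/3) = 184/3.

184/3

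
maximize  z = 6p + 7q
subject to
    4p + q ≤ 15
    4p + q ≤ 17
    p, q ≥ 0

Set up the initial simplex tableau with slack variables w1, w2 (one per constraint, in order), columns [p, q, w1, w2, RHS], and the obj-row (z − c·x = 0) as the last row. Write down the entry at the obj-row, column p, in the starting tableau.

-6

The obj-row carries the negated objective coefficients: the p entry is -6.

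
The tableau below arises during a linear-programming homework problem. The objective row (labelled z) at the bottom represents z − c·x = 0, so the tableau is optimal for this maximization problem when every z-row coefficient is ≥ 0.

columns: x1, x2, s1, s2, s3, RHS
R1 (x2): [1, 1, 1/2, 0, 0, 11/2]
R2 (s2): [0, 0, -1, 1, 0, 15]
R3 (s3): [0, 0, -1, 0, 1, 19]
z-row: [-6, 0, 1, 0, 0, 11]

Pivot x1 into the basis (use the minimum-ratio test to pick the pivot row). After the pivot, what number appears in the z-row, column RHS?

44

Ratio test on column x1 — row 1: (11/2)/1 = 11/2; row 2: entry 0 ≤ 0; row 3: entry 0 ≤ 0. Minimum is 11/2 at row 1 (x2 leaves); pivot element 1.
Divide row 1 by 1; eliminate column x1 from the other rows.
z-row update in column RHS: 11 − (-6)·(11/2) = 44.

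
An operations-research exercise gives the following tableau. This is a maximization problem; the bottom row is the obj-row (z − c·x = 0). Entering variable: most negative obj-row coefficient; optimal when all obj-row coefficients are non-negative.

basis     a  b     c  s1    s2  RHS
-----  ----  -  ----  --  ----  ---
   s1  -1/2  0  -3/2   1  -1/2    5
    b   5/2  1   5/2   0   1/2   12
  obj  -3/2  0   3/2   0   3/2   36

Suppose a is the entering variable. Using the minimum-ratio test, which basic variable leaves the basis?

b

Column a entries and ratios — s1: -1/2 ≤ 0, skip; b: 12/(5/2) = 24/5.
Smallest ratio is 24/5 in the row of b, so b leaves.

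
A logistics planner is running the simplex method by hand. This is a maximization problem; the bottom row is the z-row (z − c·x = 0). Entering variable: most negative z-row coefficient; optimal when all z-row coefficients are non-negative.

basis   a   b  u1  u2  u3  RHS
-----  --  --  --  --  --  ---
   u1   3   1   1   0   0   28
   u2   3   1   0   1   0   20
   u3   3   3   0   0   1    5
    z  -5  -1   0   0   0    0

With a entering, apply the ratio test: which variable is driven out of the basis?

Column a entries and ratios — u1: 28/3 = 28/3; u2: 20/3 = 20/3; u3: 5/3 = 5/3.
Smallest ratio is 5/3 in the row of u3, so u3 leaves.

u3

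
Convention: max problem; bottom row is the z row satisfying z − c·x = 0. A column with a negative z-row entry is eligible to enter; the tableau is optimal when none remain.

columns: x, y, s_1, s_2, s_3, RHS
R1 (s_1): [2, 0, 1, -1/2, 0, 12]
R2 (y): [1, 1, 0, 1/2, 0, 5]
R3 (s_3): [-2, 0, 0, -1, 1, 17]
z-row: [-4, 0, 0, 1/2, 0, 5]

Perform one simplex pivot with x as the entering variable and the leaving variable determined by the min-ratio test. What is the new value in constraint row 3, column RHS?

27

Ratio test on column x — row 1: 12/2 = 6; row 2: 5/1 = 5; row 3: entry -2 ≤ 0. Minimum is 5 at row 2 (y leaves); pivot element 1.
Divide row 2 by 1; eliminate column x from the other rows.
Row 3 update in column RHS: 17 − (-2)·5 = 27.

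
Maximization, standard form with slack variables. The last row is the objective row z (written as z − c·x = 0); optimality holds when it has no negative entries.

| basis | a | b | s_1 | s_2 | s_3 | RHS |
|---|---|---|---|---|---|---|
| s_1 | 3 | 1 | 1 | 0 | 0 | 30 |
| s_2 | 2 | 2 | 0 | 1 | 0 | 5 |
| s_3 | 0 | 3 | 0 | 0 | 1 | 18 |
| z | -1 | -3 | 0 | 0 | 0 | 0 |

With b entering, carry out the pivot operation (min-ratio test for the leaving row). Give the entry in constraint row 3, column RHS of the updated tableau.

21/2

Ratio test on column b — row 1: 30/1 = 30; row 2: 5/2 = 5/2; row 3: 18/3 = 6. Minimum is 5/2 at row 2 (s_2 leaves); pivot element 2.
Divide row 2 by 2; eliminate column b from the other rows.
Row 3 update in column RHS: 18 − 3·(5/2) = 21/2.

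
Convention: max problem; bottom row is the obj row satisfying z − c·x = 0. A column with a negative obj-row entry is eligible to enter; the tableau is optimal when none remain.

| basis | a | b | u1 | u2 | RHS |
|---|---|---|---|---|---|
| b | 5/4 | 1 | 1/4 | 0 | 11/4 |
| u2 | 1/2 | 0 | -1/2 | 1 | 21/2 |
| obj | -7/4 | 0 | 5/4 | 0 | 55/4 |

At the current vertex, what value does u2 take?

u2 is basic (row 2); its value is the RHS of that row, 21/2.

21/2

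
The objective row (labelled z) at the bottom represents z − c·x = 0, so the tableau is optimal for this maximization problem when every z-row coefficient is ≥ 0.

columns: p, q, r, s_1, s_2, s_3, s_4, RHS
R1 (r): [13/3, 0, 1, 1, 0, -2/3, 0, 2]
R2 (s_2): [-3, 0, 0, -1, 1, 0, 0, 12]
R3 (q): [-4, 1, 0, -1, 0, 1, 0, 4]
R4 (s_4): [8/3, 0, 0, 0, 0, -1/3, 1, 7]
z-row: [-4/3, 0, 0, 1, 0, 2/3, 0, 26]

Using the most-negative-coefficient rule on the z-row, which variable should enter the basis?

p

Negative z-row entries: p: -4/3.
The most negative is -4/3 in column p, so p enters.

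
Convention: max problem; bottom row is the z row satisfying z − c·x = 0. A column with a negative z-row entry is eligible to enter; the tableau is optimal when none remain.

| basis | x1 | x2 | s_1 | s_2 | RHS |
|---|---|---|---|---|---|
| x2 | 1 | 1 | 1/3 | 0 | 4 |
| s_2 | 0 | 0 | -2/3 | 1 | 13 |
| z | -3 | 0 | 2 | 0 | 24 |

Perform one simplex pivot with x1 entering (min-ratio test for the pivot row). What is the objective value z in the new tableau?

36

Ratio test on column x1 — row 1: 4/1 = 4; row 2: entry 0 ≤ 0. Minimum is 4 at row 1 (x2 leaves); pivot element 1.
Pivot on row 1; the z-row RHS becomes 24 − (-3)·4 = 36.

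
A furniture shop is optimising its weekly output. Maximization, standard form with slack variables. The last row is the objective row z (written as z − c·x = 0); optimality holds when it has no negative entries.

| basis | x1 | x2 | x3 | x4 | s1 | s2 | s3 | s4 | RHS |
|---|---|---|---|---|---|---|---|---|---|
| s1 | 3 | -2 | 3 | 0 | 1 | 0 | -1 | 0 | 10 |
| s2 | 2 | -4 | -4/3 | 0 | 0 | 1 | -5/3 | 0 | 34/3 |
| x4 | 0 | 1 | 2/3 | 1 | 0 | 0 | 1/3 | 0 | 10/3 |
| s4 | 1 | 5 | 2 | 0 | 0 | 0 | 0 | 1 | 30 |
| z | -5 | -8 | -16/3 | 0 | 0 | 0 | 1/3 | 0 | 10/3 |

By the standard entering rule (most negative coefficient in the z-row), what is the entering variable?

x2

Negative z-row entries: x1: -5, x2: -8, x3: -16/3.
The most negative is -8 in column x2, so x2 enters.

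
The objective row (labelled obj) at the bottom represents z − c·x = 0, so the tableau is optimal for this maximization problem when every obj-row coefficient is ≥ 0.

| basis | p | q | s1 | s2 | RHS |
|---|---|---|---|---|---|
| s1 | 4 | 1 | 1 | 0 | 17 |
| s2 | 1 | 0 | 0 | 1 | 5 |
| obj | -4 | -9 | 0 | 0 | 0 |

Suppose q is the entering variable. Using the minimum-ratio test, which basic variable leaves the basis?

s1

Column q entries and ratios — s1: 17/1 = 17; s2: 0 ≤ 0, skip.
Smallest ratio is 17 in the row of s1, so s1 leaves.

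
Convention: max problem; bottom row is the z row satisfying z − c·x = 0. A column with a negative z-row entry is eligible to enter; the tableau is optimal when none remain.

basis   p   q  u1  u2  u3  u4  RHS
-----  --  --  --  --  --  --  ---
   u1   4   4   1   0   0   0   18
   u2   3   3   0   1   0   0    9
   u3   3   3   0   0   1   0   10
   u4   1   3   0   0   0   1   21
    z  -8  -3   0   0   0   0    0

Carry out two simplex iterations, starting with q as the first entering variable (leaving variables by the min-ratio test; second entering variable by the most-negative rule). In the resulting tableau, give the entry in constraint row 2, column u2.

Ratio test on column q — row 1: 18/4 = 9/2; row 2: 9/3 = 3; row 3: 10/3 = 10/3; row 4: 21/3 = 7. Minimum is 3 at row 2 (u2 leaves); pivot element 3.
Divide row 2 by 3; eliminate column q from the other rows.
Second iteration: most negative z-row entry is -5 in column p, so p enters.
Ratio test on column p — row 1: entry 0 ≤ 0; row 2: 3/1 = 3; row 3: entry 0 ≤ 0; row 4: entry -2 ≤ 0. Minimum is 3 at row 2 (q leaves); pivot element 1.
Divide row 2 by 1; eliminate column p from the other rows.
After both pivots, the entry at constraint row 2, column u2 is 1/3.

1/3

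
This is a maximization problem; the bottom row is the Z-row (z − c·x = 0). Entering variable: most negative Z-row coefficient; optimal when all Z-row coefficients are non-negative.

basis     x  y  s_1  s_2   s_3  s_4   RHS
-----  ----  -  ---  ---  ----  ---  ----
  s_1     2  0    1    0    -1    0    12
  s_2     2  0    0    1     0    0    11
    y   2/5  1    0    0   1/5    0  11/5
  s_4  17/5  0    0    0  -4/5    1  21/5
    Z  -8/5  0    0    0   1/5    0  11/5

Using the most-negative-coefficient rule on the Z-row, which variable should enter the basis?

Negative Z-row entries: x: -8/5.
The most negative is -8/5 in column x, so x enters.

x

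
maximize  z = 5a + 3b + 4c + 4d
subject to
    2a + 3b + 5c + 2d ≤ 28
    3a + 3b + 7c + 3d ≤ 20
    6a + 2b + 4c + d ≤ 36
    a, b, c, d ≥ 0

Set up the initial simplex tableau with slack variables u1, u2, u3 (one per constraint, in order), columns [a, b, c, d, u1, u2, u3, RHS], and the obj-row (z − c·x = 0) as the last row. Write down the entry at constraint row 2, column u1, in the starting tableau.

0

Slack u1 belongs to constraint 1; its column is the unit vector e_1, so the entry in row 2 is 0.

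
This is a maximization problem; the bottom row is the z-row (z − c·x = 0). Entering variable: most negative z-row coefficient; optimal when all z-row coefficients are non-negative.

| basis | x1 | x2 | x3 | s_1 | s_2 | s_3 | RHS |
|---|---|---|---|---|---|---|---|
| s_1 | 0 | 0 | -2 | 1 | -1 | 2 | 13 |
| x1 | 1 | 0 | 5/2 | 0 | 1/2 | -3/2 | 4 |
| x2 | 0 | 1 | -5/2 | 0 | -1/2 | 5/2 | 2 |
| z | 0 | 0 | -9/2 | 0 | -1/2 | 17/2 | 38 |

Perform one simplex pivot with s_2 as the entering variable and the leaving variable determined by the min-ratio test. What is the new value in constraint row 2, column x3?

5

Ratio test on column s_2 — row 1: entry -1 ≤ 0; row 2: 4/(1/2) = 8; row 3: entry -1/2 ≤ 0. Minimum is 8 at row 2 (x1 leaves); pivot element 1/2.
Divide row 2 by 1/2; eliminate column s_2 from the other rows.
In the new row 2, the x3 entry is the old entry divided by the pivot: (5/2)/(1/2) = 5.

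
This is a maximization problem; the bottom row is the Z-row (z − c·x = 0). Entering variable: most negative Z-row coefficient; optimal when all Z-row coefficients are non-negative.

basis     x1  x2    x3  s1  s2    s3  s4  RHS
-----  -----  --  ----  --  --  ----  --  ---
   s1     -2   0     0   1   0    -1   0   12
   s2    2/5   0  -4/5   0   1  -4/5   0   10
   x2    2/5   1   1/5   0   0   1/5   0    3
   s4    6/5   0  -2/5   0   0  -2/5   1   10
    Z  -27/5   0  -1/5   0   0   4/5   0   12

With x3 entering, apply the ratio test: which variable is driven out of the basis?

Column x3 entries and ratios — s1: 0 ≤ 0, skip; s2: -4/5 ≤ 0, skip; x2: 3/(1/5) = 15; s4: -2/5 ≤ 0, skip.
Smallest ratio is 15 in the row of x2, so x2 leaves.

x2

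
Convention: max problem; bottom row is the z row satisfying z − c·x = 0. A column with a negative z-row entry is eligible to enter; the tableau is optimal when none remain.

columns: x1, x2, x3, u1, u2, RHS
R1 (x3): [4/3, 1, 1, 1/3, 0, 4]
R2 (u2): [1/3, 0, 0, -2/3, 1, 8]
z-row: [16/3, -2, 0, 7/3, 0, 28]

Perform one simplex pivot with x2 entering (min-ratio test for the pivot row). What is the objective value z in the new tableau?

36

Ratio test on column x2 — row 1: 4/1 = 4; row 2: entry 0 ≤ 0. Minimum is 4 at row 1 (x3 leaves); pivot element 1.
Pivot on row 1; the z-row RHS becomes 28 − (-2)·4 = 36.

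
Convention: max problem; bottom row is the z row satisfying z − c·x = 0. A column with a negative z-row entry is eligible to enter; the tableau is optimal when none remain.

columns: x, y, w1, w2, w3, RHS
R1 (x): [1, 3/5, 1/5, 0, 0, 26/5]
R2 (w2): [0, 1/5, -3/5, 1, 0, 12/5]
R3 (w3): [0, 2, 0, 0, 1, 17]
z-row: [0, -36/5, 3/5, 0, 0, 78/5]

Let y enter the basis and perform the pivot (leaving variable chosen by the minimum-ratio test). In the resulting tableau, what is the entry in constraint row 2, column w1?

-3/5

Ratio test on column y — row 1: (26/5)/(3/5) = 26/3; row 2: (12/5)/(1/5) = 12; row 3: 17/2 = 17/2. Minimum is 17/2 at row 3 (w3 leaves); pivot element 2.
Divide row 3 by 2; eliminate column y from the other rows.
Row 2 update in column w1: -3/5 − (1/5)·0 = -3/5.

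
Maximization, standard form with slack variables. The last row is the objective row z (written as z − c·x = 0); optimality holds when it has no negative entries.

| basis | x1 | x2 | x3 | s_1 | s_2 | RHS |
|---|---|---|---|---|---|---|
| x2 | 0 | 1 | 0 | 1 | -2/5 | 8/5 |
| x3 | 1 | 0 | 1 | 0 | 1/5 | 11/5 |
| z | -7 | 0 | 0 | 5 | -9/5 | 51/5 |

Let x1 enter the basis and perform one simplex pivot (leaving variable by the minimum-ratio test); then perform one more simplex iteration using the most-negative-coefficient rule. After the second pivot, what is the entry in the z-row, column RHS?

30

Ratio test on column x1 — row 1: entry 0 ≤ 0; row 2: (11/5)/1 = 11/5. Minimum is 11/5 at row 2 (x3 leaves); pivot element 1.
Divide row 2 by 1; eliminate column x1 from the other rows.
Second iteration: most negative z-row entry is -2/5 in column s_2, so s_2 enters.
Ratio test on column s_2 — row 1: entry -2/5 ≤ 0; row 2: (11/5)/(1/5) = 11. Minimum is 11 at row 2 (x1 leaves); pivot element 1/5.
Divide row 2 by 1/5; eliminate column s_2 from the other rows.
After both pivots, the entry at the z-row, column RHS is 30.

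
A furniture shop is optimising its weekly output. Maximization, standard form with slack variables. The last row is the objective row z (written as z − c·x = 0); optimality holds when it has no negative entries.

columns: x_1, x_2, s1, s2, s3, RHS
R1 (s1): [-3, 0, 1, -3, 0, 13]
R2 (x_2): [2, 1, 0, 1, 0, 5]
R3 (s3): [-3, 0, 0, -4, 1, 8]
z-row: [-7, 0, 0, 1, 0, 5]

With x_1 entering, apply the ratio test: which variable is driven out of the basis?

x_2

Column x_1 entries and ratios — s1: -3 ≤ 0, skip; x_2: 5/2 = 5/2; s3: -3 ≤ 0, skip.
Smallest ratio is 5/2 in the row of x_2, so x_2 leaves.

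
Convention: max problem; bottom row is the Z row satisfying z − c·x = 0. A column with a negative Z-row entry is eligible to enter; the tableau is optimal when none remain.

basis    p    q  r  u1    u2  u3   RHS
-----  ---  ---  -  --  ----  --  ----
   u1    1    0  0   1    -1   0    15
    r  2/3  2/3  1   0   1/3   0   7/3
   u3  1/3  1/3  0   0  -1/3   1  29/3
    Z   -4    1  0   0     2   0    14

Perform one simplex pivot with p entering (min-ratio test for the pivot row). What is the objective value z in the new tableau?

Ratio test on column p — row 1: 15/1 = 15; row 2: (7/3)/(2/3) = 7/2; row 3: (29/3)/(1/3) = 29. Minimum is 7/2 at row 2 (r leaves); pivot element 2/3.
Pivot on row 2; the Z-row RHS becomes 14 − (-4)·(7/2) = 28.

28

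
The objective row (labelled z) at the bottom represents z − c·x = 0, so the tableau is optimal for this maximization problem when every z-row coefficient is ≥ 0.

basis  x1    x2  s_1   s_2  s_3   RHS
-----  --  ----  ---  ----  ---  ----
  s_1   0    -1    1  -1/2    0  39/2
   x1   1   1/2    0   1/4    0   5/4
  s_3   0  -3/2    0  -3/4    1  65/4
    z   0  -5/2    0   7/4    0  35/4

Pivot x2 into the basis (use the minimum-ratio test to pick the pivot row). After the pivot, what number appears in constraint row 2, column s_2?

Ratio test on column x2 — row 1: entry -1 ≤ 0; row 2: (5/4)/(1/2) = 5/2; row 3: entry -3/2 ≤ 0. Minimum is 5/2 at row 2 (x1 leaves); pivot element 1/2.
Divide row 2 by 1/2; eliminate column x2 from the other rows.
In the new row 2, the s_2 entry is the old entry divided by the pivot: (1/4)/(1/2) = 1/2.

1/2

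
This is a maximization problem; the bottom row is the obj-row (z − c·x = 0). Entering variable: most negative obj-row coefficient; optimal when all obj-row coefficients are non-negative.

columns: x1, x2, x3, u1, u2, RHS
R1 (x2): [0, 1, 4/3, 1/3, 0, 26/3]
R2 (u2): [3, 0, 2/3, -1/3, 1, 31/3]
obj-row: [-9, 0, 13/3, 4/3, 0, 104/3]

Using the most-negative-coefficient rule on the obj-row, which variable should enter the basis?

Negative obj-row entries: x1: -9.
The most negative is -9 in column x1, so x1 enters.

x1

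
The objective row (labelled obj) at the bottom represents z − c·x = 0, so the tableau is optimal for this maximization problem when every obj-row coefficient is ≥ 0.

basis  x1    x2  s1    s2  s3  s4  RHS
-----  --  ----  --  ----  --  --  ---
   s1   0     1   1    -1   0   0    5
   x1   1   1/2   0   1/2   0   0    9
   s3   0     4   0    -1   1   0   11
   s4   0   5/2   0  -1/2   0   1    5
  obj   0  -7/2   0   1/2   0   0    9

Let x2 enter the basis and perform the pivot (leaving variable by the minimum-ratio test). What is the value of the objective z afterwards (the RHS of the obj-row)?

16

Ratio test on column x2 — row 1: 5/1 = 5; row 2: 9/(1/2) = 18; row 3: 11/4 = 11/4; row 4: 5/(5/2) = 2. Minimum is 2 at row 4 (s4 leaves); pivot element 5/2.
Pivot on row 4; the obj-row RHS becomes 9 − (-7/2)·2 = 16.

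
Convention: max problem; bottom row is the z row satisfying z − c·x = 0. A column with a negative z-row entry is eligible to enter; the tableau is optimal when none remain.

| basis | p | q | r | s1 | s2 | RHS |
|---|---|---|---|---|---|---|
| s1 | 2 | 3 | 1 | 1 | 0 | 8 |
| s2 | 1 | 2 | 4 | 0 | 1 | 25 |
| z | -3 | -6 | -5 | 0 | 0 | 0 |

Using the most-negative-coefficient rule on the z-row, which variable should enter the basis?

q

Negative z-row entries: p: -3, q: -6, r: -5.
The most negative is -6 in column q, so q enters.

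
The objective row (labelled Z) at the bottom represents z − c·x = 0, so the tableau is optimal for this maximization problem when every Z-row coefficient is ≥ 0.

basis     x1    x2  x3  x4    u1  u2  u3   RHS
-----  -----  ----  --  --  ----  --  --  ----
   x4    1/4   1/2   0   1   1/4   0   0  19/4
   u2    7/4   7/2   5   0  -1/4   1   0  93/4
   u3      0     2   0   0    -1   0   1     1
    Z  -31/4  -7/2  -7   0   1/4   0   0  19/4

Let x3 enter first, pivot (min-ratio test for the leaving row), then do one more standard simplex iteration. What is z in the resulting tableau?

Ratio test on column x3 — row 1: entry 0 ≤ 0; row 2: (93/4)/5 = 93/20; row 3: entry 0 ≤ 0. Minimum is 93/20 at row 2 (u2 leaves); pivot element 5.
Pivot on row 2; the Z-row RHS becomes 19/4 − (-7)·(93/20) = 373/10.
Next entering variable (most negative Z-row entry -53/10): x1.
Ratio test on column x1 — row 1: (19/4)/(1/4) = 19; row 2: (93/20)/(7/20) = 93/7; row 3: entry 0 ≤ 0. Minimum is 93/7 at row 2 (x3 leaves); pivot element 7/20.
After the second pivot the Z-row RHS is 373/10 − (-53/10)·(93/7) = 754/7.

754/7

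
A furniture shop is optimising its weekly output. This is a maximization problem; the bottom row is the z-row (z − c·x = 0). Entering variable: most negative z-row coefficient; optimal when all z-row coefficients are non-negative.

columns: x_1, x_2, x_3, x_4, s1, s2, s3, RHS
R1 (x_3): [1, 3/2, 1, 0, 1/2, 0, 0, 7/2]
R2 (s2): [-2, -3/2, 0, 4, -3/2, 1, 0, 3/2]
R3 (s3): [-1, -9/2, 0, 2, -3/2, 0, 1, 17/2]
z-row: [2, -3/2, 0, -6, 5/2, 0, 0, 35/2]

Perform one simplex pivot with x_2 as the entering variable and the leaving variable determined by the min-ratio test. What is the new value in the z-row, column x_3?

Ratio test on column x_2 — row 1: (7/2)/(3/2) = 7/3; row 2: entry -3/2 ≤ 0; row 3: entry -9/2 ≤ 0. Minimum is 7/3 at row 1 (x_3 leaves); pivot element 3/2.
Divide row 1 by 3/2; eliminate column x_2 from the other rows.
z-row update in column x_3: 0 − (-3/2)·(2/3) = 1.

1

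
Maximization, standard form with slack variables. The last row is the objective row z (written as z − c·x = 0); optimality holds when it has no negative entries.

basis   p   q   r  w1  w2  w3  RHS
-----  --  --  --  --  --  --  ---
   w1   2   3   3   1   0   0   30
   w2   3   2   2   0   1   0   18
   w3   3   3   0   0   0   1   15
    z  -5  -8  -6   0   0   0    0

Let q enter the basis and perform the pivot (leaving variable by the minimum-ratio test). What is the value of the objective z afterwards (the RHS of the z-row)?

Ratio test on column q — row 1: 30/3 = 10; row 2: 18/2 = 9; row 3: 15/3 = 5. Minimum is 5 at row 3 (w3 leaves); pivot element 3.
Pivot on row 3; the z-row RHS becomes 0 − (-8)·5 = 40.

40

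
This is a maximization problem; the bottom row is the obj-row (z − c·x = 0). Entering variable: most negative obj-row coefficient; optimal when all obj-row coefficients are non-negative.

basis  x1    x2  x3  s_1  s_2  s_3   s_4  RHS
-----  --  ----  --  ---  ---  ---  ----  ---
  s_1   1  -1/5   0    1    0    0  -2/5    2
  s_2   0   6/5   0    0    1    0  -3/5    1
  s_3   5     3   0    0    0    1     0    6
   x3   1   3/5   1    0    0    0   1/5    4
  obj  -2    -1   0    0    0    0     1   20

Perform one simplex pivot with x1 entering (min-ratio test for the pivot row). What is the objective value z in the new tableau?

Ratio test on column x1 — row 1: 2/1 = 2; row 2: entry 0 ≤ 0; row 3: 6/5 = 6/5; row 4: 4/1 = 4. Minimum is 6/5 at row 3 (s_3 leaves); pivot element 5.
Pivot on row 3; the obj-row RHS becomes 20 − (-2)·(6/5) = 112/5.

112/5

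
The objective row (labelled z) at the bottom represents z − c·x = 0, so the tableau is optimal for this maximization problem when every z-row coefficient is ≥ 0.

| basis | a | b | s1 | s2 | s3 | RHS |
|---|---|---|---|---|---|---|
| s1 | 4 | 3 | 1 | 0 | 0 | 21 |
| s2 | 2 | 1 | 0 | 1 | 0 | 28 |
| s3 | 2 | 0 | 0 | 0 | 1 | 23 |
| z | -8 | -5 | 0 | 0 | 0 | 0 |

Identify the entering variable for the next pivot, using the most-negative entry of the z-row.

Negative z-row entries: a: -8, b: -5.
The most negative is -8 in column a, so a enters.

a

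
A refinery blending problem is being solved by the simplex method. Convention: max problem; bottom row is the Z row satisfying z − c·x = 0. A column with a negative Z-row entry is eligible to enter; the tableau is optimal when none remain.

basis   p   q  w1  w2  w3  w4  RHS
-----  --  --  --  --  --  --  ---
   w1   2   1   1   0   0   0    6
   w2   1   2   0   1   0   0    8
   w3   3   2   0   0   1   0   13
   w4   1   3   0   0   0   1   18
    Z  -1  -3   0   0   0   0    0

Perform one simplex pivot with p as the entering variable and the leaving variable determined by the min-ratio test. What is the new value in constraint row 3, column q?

Ratio test on column p — row 1: 6/2 = 3; row 2: 8/1 = 8; row 3: 13/3 = 13/3; row 4: 18/1 = 18. Minimum is 3 at row 1 (w1 leaves); pivot element 2.
Divide row 1 by 2; eliminate column p from the other rows.
Row 3 update in column q: 2 − 3·(1/2) = 1/2.

1/2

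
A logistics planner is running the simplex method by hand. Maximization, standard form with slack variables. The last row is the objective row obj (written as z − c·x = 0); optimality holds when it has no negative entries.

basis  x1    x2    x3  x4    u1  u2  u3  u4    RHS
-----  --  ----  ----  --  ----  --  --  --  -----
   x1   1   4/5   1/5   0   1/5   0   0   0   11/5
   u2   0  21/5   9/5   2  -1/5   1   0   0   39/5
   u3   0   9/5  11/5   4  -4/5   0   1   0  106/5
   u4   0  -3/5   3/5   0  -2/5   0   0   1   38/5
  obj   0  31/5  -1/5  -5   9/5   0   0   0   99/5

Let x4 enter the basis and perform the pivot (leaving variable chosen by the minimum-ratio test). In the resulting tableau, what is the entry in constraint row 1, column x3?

Ratio test on column x4 — row 1: entry 0 ≤ 0; row 2: (39/5)/2 = 39/10; row 3: (106/5)/4 = 53/10; row 4: entry 0 ≤ 0. Minimum is 39/10 at row 2 (u2 leaves); pivot element 2.
Divide row 2 by 2; eliminate column x4 from the other rows.
Row 1 update in column x3: 1/5 − 0·(9/10) = 1/5.

1/5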